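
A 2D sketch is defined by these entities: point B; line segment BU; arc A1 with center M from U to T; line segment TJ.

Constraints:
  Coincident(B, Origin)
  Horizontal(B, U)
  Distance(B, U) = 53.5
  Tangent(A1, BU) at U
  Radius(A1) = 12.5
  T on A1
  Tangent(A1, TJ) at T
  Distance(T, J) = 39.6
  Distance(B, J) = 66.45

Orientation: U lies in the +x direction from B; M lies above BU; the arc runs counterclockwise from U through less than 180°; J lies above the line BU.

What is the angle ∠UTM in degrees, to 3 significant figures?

27.6°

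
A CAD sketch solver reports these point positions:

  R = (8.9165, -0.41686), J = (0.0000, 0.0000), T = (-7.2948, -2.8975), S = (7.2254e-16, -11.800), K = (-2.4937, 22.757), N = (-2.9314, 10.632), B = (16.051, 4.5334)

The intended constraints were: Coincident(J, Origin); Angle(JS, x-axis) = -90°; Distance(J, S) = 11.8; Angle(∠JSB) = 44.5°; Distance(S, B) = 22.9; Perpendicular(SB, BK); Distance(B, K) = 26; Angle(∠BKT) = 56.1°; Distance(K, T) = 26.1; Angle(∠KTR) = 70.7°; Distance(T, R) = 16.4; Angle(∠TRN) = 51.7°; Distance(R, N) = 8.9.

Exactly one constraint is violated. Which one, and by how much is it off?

Distance(R, N) = 8.9 — off by 7.30.

J = (0.00, 0.00) ✓; JS at -90.00° ✓; |JS| = 11.80 ✓; ∠JSB = 44.50° ✓; |SB| = 22.90 ✓; ∠(SB, BK) = 90.00° ✓; |BK| = 26.00 ✓; ∠BKT = 56.10° ✓; |KT| = 26.10 ✓; ∠KTR = 70.70° ✓; |TR| = 16.40 ✓; ∠TRN = 51.70° ✓; |RN| = 16.20 ✗.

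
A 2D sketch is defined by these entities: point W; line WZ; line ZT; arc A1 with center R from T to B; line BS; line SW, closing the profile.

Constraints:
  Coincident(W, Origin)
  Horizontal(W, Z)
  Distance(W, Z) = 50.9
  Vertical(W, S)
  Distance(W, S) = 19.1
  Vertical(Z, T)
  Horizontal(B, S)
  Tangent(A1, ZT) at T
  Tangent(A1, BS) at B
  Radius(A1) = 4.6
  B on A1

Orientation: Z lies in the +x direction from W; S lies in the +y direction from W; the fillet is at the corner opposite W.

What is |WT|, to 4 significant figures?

52.93

The virtual corner opposite W is at (50.90, 19.10). A1 meets ZT tangentially, so RT is at right angles to ZT and tangency of A1 to BS means the radius RB is perpendicular to BS, with radius 4.6, so the center R sits 4.6 in from both sides at R = (46.30, 14.50). That places the tangent points at T = (50.90, 14.50) on ZT and B = (46.30, 19.10) on BS. Then |WT| = |T − W| = 52.93.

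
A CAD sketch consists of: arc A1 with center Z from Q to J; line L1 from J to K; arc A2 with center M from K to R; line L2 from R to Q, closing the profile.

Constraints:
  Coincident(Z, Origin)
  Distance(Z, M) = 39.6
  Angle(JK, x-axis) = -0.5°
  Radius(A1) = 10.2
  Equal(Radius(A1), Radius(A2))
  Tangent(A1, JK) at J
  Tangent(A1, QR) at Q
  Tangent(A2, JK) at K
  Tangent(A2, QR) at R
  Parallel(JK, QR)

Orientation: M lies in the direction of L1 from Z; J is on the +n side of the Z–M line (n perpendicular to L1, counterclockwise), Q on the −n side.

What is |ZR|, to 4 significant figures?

40.89

The slot axis is L1's direction at -0.5°, so u = (cos -0.5°, sin -0.5°) = (1.000, -0.008727) and n = (−sin -0.5°, cos -0.5°) = (0.008727, 1.000). Z is at the origin and M lies 39.6 along u from Z, so M = 39.6·u = (39.60, -0.3456). Tangency of A1 to both parallel lines with radius 10.2 puts J and Q at Z ± 10.2·n: J = (0.08901, 10.20), Q = (-0.08901, -10.20). Equal radii place K and R the same way about M: K = M + 10.2·n = (39.69, 9.854), R = M − 10.2·n = (39.51, -10.55). Then |ZR| = |R − Z| = 40.89.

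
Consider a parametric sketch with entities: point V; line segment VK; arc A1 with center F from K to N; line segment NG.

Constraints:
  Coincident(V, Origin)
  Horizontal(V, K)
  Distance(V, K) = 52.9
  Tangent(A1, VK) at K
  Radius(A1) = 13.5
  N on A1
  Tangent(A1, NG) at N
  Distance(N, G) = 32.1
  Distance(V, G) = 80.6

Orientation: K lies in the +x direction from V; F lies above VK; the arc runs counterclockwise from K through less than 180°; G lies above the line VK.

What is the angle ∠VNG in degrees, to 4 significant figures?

101.6°

V is at the origin; V and K share the same y with |VK| = 52.9 and K on the +x side, so K = (52.90, 0.000). The tangent condition forces FK to be normal to VK, so F = K + (0, 13.5) = (52.90, 13.50). Since FN ⟂ NG (tangency), |FG| = √(13.5² + 32.1²) = 34.82 regardless of where N sits on A1. So G lies on both circle(V, 80.6) and circle(F, 34.82); the above-VK intersection is G = (66.49, 45.56). N is the foot of the tangent from G: N = (66.40, 13.46).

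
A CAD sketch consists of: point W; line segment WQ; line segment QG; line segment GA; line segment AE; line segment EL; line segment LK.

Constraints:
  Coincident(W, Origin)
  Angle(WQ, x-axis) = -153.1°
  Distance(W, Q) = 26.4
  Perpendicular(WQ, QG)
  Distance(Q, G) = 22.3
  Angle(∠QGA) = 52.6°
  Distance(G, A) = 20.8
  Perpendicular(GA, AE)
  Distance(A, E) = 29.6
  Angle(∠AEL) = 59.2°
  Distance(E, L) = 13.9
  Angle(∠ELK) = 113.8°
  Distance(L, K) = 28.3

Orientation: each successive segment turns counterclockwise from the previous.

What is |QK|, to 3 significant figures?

23.4

W is at the origin; WQ runs at -153.1° with length 26.4, so Q = (-23.5, -11.9). The perpendicularity gives QG at right angles to WQ, so QG runs at -63.1°; with |QG| = 22.3, G = (-13.5, -31.8). ∠QGA = 52.6° gives GA at 64.3° from the x-axis; with |GA| = 20.8, A = (-4.43, -13.1). GA ⟂ AE, so AE runs at 154°; with |AE| = 29.6, E = (-31.1, -0.253). ∠AEL = 59.2° gives EL at -84.9° from the x-axis; with |EL| = 13.9, L = (-29.9, -14.1). ∠ELK = 113.8° gives LK at -18.7° from the x-axis; with |LK| = 28.3, K = (-3.06, -23.2). Then |QK| = |K − Q| = 23.4.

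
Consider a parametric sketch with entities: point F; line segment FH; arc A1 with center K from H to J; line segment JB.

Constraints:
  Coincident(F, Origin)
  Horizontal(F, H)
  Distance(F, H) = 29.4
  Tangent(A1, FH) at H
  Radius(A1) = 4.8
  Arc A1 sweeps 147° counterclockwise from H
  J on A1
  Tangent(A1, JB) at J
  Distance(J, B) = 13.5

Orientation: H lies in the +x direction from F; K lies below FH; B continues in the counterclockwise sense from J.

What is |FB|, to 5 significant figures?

41.400

F is at the origin; FH is horizontal with |FH| = 29.4 and H on the +x side, so H = (29.400, 0.0000). A1 meets FH tangentially, so KH is at right angles to FH, so K = H + (0, -4.8) = (29.400, -4.8000). On A1, H sits at bearing 90° from K; a 147° counterclockwise sweep puts J at bearing 237°, so J = K + 4.8·(cos 237°, sin 237°) = (26.786, -8.8256). Tangency of A1 to JB means the radius KJ is perpendicular to JB, so JB runs along (−sin 237°, cos 237°); with |JB| = 13.5, B = (38.108, -16.178). Then |FB| = |B − F| = 41.400.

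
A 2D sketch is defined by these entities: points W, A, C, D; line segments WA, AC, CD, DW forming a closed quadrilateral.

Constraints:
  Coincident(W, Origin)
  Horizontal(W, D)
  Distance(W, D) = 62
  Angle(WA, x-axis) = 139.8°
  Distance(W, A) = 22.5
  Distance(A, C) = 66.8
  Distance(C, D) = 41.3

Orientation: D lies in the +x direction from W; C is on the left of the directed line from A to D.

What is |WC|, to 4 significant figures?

59.11

W is at the origin; WD is horizontal with |WD| = 62.0 and D in +x, so D = (62.0, 0). WA runs at 139.8° with |WA| = 22.5, so A = (-17.19, 14.52). C is determined by |AC| = 66.8 and |CD| = 41.3 together: it lies at the intersection of circle(A, 66.8) and circle(D, 41.3). With |AD| = 80.51, the foot of the radical line on AD is 57.37 from A and the perpendicular offset is √(66.8² − 57.37²) = 34.21. Taking the left-of-AD solution: C = (45.42, 37.83).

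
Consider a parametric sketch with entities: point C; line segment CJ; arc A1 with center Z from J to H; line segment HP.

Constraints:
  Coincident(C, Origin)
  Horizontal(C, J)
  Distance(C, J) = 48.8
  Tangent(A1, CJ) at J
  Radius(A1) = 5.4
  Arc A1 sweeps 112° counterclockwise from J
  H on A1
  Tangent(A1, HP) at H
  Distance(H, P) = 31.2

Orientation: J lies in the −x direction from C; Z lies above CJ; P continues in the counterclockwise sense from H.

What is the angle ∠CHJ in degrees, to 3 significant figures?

114°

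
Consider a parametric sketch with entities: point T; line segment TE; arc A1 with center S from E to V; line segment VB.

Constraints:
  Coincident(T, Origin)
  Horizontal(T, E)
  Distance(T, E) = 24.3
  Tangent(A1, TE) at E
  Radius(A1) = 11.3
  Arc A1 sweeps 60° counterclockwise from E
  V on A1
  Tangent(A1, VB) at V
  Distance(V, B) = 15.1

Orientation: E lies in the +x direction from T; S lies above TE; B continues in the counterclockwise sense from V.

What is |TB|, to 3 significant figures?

45.7

T is at the origin; T and E share the same y with |TE| = 24.3 and E on the +x side, so E = (24.3, 0.00). The tangent condition forces SE to be normal to TE, so S = E + (0, 11.3) = (24.3, 11.3). On A1, E sits at bearing -90° from S; a 60° counterclockwise sweep puts V at bearing -30°, so V = S + 11.3·(cos -30°, sin -30°) = (34.1, 5.65). Tangency of A1 to VB means the radius SV is perpendicular to VB, so VB runs along (−sin -30°, cos -30°); with |VB| = 15.1, B = (41.6, 18.7). Then |TB| = |B − T| = 45.7.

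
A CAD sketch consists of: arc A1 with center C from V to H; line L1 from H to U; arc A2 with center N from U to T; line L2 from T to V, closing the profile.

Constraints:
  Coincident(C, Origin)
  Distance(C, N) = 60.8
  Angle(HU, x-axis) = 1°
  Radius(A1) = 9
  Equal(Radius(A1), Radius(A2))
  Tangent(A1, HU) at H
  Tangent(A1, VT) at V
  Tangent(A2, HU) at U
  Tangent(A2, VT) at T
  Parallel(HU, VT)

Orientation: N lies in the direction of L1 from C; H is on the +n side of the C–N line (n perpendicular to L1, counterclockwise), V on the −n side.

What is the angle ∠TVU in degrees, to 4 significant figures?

16.49°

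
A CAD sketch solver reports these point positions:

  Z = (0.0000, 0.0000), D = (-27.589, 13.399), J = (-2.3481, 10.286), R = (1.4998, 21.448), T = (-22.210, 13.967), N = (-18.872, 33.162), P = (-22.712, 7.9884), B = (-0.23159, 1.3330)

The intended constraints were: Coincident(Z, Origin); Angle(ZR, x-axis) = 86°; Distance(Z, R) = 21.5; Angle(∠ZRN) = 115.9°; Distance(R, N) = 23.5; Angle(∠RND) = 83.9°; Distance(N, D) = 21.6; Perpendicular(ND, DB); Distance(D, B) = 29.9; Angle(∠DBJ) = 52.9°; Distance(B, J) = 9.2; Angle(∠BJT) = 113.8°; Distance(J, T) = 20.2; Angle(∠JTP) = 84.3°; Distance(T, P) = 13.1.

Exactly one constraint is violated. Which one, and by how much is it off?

Distance(T, P) = 13.1 — off by 7.10.

Z = (0.00, 0.00) ✓; ZR at 86.00° ✓; |ZR| = 21.50 ✓; ∠ZRN = 115.9° ✓; |RN| = 23.50 ✓; ∠RND = 83.90° ✓; |ND| = 21.60 ✓; ∠(ND, DB) = 90.00° ✓; |DB| = 29.90 ✓; ∠DBJ = 52.90° ✓; |BJ| = 9.200 ✓; ∠BJT = 113.8° ✓; |JT| = 20.20 ✓; ∠JTP = 84.30° ✓; |TP| = 6.000 ✗.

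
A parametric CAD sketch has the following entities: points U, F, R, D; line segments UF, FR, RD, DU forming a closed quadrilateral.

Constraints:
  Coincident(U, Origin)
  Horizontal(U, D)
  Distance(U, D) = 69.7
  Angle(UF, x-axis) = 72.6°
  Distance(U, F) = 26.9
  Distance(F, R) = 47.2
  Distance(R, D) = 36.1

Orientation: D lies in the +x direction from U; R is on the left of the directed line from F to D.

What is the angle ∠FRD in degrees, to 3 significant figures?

106°

Checks: |FR| = 47.20 ✓; |RD| = 36.10 ✓.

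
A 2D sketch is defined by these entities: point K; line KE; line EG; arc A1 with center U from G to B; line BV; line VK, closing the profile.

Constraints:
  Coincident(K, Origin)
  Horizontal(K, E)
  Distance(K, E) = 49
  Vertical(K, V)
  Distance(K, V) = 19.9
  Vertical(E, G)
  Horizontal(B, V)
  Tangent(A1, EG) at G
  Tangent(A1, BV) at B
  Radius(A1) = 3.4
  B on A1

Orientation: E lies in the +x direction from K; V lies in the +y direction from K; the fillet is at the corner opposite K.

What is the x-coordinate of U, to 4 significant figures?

45.60

K is at the origin; K and E share the same y with |KE| = 49.0 and E on the +x side, so E = (49.00, 0.000). KV is vertical with |KV| = 19.9 and V on the +y side, so V = (0.000, 19.90). The virtual corner opposite K is at (49.00, 19.90). Tangency of A1 to EG means the radius UG is perpendicular to EG and tangency of A1 to BV means the radius UB is perpendicular to BV, with radius 3.4, so the center U sits 3.4 in from both sides at U = (45.60, 16.50). So U.x = 45.60.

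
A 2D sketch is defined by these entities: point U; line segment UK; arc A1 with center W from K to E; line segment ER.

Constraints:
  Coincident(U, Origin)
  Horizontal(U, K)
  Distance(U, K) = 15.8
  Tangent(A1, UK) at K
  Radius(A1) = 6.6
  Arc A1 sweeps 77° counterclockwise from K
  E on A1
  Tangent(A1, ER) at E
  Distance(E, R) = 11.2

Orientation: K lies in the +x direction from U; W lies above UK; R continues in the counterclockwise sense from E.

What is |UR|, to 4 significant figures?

29.49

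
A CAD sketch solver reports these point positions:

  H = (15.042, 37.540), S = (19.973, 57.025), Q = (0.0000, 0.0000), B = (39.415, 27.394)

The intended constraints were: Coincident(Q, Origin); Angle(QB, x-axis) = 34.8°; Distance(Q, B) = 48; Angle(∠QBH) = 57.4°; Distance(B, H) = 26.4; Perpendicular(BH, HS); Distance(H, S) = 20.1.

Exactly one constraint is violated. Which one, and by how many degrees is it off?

Perpendicular(BH, HS) — off by 8.40°.

Q = (0.00, 0.00) ✓; QB at 34.80° ✓; |QB| = 48.00 ✓; ∠QBH = 57.40° ✓; |BH| = 26.40 ✓; ∠(BH, HS) = 81.60° ✗; |HS| = 20.10 ✓.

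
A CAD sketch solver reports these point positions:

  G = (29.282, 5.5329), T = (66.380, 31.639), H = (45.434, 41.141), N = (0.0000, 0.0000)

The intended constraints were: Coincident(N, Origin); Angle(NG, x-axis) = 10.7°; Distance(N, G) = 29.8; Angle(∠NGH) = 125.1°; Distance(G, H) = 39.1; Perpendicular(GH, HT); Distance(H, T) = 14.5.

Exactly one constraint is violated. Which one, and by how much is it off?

Distance(H, T) = 14.5 — off by 8.50.

N = (0.00, 0.00) ✓; NG at 10.70° ✓; |NG| = 29.80 ✓; ∠NGH = 125.1° ✓; |GH| = 39.10 ✓; ∠(GH, HT) = 90.00° ✓; |HT| = 23.00 ✗.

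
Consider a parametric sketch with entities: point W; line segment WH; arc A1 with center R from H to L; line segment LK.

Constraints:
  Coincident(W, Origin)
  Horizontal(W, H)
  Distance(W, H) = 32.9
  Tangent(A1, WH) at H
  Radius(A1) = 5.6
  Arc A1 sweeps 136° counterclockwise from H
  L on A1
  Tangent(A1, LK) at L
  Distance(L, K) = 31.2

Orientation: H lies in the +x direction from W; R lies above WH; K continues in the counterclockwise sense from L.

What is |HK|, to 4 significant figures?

36.39

W is at the origin; WH is horizontal with |WH| = 32.9 and H on the +x side, so H = (32.90, 0.000). Since A1 is tangent to WH there, RH ⟂ WH, so R = H + (0, 5.6) = (32.90, 5.600). On A1, H sits at bearing -90° from R; a 136° counterclockwise sweep puts L at bearing 46°, so L = R + 5.6·(cos 46°, sin 46°) = (36.79, 9.628). A1 meets LK tangentially, so RL is at right angles to LK, so LK runs along (−sin 46°, cos 46°); with |LK| = 31.2, K = (14.35, 31.30). Then |HK| = |K − H| = 36.39.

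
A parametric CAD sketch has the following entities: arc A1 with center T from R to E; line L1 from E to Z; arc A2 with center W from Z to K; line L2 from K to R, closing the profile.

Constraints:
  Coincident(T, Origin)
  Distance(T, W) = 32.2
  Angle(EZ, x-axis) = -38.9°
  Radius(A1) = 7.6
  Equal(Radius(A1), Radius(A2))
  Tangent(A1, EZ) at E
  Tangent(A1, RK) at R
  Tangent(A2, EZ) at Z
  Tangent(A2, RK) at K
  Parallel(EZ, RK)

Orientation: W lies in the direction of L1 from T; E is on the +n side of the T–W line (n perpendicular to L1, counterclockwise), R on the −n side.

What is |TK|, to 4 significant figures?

33.08

Tangency of A1 to both parallel lines with radius 7.6 puts E and R at T ± 7.6·n: E = (4.773, 5.915), R = (-4.773, -5.915). Equal radii place Z and K the same way about W: Z = W + 7.6·n = (29.83, -14.31), K = W − 7.6·n = (20.29, -26.14). Then |TK| = |K − T| = 33.08.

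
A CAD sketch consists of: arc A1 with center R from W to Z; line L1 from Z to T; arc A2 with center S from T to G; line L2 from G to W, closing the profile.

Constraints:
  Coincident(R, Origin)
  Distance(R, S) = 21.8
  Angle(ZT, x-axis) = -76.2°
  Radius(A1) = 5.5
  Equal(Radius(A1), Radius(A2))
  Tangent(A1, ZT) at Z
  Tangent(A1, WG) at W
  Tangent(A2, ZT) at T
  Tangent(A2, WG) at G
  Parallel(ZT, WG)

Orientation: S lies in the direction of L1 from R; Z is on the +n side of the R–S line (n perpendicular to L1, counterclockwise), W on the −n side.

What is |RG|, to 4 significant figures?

22.48

The slot axis is L1's direction at -76.2°, so u = (cos -76.2°, sin -76.2°) = (0.2385, -0.9711) and n = (−sin -76.2°, cos -76.2°) = (0.9711, 0.2385). R is at the origin and S lies 21.8 along u from R, so S = 21.8·u = (5.200, -21.17). Tangency of A1 to both parallel lines with radius 5.5 puts Z and W at R ± 5.5·n: Z = (5.341, 1.312), W = (-5.341, -1.312). Equal radii place T and G the same way about S: T = S + 5.5·n = (10.54, -19.86), G = S − 5.5·n = (-0.1412, -22.48). Then |RG| = |G − R| = 22.48.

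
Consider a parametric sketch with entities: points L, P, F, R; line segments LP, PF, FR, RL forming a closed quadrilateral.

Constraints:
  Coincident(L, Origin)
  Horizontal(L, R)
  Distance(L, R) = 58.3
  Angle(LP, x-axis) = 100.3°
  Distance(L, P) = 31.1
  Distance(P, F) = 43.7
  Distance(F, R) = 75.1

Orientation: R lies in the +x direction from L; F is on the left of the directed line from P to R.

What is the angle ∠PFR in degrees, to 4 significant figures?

67.28°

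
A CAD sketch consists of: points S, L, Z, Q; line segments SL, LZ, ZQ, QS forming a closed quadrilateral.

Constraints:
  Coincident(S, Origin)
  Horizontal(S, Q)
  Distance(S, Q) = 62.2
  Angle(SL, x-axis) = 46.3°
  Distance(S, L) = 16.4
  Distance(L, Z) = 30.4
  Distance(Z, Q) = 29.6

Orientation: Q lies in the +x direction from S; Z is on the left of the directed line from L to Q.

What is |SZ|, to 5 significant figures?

45.314

S is at the origin; S and Q share the same y with |SQ| = 62.2 and Q in +x, so Q = (62.2, 0). SL runs at 46.3° with |SL| = 16.4, so L = (11.330, 11.857). Z is determined by |LZ| = 30.4 and |ZQ| = 29.6 together: it lies at the intersection of circle(L, 30.4) and circle(Q, 29.6). With |LQ| = 52.233, the foot of the radical line on LQ is 26.576 from L and the perpendicular offset is √(30.4² − 26.576²) = 14.761. Taking the left-of-LQ solution: Z = (40.563, 20.199).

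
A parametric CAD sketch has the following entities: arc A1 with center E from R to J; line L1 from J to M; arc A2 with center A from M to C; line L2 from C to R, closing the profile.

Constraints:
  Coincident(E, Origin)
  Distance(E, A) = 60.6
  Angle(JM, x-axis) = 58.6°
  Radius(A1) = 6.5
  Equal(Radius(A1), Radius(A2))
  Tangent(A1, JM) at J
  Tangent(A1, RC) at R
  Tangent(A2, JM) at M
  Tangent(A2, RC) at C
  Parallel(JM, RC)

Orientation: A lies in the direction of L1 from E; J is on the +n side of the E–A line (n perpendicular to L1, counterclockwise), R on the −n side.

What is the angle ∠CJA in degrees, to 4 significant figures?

5.985°

The slot axis is L1's direction at 58.6°, so u = (cos 58.6°, sin 58.6°) = (0.5210, 0.8536) and n = (−sin 58.6°, cos 58.6°) = (-0.8536, 0.5210). E is at the origin and A lies 60.6 along u from E, so A = 60.6·u = (31.57, 51.73). Tangency of A1 to both parallel lines with radius 6.5 puts J and R at E ± 6.5·n: J = (-5.548, 3.387), R = (5.548, -3.387). Equal radii place M and C the same way about A: M = A + 6.5·n = (26.03, 55.11), C = A − 6.5·n = (37.12, 48.34). Then cos ∠CJA = JC·JA / (|JC||JA|), giving 5.985°.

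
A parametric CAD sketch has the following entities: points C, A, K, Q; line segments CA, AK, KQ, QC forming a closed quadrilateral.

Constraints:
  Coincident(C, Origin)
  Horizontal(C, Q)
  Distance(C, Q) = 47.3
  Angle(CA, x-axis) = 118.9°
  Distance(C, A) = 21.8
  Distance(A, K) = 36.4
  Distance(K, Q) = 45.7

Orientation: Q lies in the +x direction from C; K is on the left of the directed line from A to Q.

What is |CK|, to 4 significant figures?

42.82

Checks: |AK| = 36.40 ✓; |KQ| = 45.70 ✓.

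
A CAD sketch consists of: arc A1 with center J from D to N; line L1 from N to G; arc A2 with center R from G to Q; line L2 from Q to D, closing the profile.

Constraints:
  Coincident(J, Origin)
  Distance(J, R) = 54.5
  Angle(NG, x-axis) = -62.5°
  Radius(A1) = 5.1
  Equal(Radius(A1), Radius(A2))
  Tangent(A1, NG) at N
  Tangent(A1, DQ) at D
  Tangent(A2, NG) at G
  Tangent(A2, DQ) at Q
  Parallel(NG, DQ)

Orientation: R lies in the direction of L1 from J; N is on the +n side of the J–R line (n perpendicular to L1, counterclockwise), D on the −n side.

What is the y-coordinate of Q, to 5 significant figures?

-50.697

The slot axis is L1's direction at -62.5°, so u = (cos -62.5°, sin -62.5°) = (0.46175, -0.88701) and n = (−sin -62.5°, cos -62.5°) = (0.88701, 0.46175). J is at the origin and R lies 54.5 along u from J, so R = 54.5·u = (25.165, -48.342). Tangency of A1 to both parallel lines with radius 5.1 puts N and D at J ± 5.1·n: N = (4.5238, 2.3549), D = (-4.5238, -2.3549). Equal radii place G and Q the same way about R: G = R + 5.1·n = (29.689, -45.987), Q = R − 5.1·n = (20.642, -50.697). So Q.y = -50.697.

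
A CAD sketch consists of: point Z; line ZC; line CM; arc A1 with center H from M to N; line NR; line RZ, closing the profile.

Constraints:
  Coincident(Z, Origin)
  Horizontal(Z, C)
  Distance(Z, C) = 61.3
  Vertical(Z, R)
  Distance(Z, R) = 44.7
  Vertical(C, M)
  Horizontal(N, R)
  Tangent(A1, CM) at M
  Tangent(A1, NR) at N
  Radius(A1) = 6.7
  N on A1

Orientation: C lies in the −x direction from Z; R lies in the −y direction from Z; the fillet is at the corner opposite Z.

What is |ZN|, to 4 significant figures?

70.56

The virtual corner opposite Z is at (-61.30, -44.70). The tangent condition forces HM to be normal to CM and since A1 is tangent to NR there, HN ⟂ NR, with radius 6.7, so the center H sits 6.7 in from both sides at H = (-54.60, -38.00). That places the tangent points at M = (-61.30, -38.00) on CM and N = (-54.60, -44.70) on NR. Then |ZN| = |N − Z| = 70.56.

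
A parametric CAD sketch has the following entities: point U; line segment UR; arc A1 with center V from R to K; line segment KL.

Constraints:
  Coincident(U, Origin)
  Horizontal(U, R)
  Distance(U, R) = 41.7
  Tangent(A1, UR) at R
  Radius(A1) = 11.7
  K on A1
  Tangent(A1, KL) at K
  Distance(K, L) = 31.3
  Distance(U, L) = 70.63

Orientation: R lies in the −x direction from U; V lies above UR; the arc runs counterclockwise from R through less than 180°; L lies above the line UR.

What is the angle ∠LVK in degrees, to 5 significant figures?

69.504°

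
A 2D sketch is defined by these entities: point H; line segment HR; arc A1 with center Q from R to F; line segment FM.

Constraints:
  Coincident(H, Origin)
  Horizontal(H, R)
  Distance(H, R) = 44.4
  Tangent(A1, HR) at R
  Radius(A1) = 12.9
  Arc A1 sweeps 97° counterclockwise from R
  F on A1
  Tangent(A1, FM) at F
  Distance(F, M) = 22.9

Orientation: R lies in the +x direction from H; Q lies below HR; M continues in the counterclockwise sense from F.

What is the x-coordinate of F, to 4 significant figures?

31.60

H is at the origin; HR is horizontal with |HR| = 44.4 and R on the +x side, so R = (44.40, 0.000). The tangent condition forces QR to be normal to HR, so Q = R + (0, -12.9) = (44.40, -12.90). On A1, R sits at bearing 90° from Q; a 97° counterclockwise sweep puts F at bearing 187°, so F = Q + 12.9·(cos 187°, sin 187°) = (31.60, -14.47). So F.x = 31.60.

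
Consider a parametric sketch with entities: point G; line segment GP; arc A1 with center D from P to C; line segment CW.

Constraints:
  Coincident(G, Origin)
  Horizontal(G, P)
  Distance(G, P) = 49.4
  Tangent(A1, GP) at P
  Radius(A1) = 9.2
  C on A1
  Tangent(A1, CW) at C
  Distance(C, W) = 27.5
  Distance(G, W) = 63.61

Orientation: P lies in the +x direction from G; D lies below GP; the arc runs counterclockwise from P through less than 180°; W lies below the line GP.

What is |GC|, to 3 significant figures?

42.7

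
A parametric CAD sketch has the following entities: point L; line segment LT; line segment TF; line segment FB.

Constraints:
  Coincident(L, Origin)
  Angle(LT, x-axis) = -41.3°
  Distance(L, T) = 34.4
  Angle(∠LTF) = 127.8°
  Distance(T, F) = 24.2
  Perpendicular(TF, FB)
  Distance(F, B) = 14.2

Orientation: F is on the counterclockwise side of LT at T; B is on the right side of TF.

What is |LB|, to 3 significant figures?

61.3

∠LTF = 127.8°, so TF runs at -41.3° + (180° − 127.8°) = 10.9° from the x-axis; with |TF| = 24.2, F = T + 24.2·(cos 10.9°, sin 10.9°) = (49.6, -18.1). The perpendicularity gives FB at right angles to TF; with |FB| = 14.2 on the right of TF, B = F + 14.2·(0.189, -0.982) = (52.3, -32.1). Then |LB| = |B − L| = 61.3.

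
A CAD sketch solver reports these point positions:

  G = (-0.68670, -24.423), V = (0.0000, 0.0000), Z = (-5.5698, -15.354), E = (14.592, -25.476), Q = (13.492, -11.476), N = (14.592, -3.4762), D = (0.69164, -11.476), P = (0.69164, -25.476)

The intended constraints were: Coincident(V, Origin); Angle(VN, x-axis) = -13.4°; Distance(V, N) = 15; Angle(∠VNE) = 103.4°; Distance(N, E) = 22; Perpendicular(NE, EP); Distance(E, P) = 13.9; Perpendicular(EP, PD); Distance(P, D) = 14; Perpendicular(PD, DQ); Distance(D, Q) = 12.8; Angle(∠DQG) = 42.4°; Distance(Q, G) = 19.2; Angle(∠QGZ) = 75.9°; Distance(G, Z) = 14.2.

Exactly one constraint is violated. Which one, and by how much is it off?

Distance(G, Z) = 14.2 — off by 3.90.

V = (0.00, 0.00) ✓; VN at -13.40° ✓; |VN| = 15.00 ✓; ∠VNE = 103.4° ✓; |NE| = 22.00 ✓; ∠(NE, EP) = 90.00° ✓; |EP| = 13.90 ✓; ∠(EP, PD) = 90.00° ✓; |PD| = 14.00 ✓; ∠(PD, DQ) = 90.00° ✓; |DQ| = 12.80 ✓; ∠DQG = 42.40° ✓; |QG| = 19.20 ✓; ∠QGZ = 75.90° ✓; |GZ| = 10.30 ✗.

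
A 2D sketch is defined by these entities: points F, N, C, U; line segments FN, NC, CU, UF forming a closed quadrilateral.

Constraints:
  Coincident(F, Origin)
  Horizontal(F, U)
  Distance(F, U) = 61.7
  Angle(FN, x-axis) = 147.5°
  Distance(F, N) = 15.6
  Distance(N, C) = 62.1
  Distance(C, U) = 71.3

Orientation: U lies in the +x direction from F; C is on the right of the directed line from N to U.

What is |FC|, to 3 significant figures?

50.2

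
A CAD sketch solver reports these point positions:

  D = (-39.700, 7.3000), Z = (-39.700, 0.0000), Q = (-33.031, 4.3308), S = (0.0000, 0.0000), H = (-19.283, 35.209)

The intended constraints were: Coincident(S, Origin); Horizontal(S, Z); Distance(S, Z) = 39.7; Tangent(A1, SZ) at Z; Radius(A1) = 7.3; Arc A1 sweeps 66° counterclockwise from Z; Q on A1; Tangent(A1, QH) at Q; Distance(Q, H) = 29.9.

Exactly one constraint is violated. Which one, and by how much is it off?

Distance(Q, H) = 29.9 — off by 3.90.

S = (0.00, 0.00) ✓; S.y = 0.00, Z.y = 0.00 ✓; |SZ| = 39.70 ✓; ∠(DZ, ZS) = 90.00° ✓; |DZ| = 7.300 ✓; bearing(D→Q) − bearing(D→Z) = 66.00° ✓; |DQ| = 7.300 ✓; ∠(DQ, QH) = 90.00° ✓; |QH| = 33.80 ✗.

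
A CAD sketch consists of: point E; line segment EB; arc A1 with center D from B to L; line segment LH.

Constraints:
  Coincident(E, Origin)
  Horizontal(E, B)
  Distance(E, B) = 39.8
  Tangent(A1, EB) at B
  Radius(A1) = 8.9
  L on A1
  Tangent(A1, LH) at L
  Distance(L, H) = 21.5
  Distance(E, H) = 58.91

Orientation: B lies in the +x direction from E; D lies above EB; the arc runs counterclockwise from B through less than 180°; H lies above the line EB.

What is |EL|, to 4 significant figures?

49.27

Checks: E.y = 0.00, B.y = 0.00 ✓; |DL| = 8.900 ✓; ∠(DL, LH) = 90.00° ✓; |LH| = 21.50 ✓; |EH| = 58.91 ✓.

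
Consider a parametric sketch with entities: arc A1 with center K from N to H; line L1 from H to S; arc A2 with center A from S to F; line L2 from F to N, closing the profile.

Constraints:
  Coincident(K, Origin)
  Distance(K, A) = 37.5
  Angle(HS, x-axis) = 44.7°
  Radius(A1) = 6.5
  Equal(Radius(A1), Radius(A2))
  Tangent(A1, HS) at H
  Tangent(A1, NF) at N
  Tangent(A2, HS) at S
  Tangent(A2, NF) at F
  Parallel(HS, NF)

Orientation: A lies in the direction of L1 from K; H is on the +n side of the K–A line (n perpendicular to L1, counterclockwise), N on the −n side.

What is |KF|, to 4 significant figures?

38.06

Tangency of A1 to both parallel lines with radius 6.5 puts H and N at K ± 6.5·n: H = (-4.572, 4.620), N = (4.572, -4.620). Equal radii place S and F the same way about A: S = A + 6.5·n = (22.08, 31.00), F = A − 6.5·n = (31.23, 21.76). Then |KF| = |F − K| = 38.06.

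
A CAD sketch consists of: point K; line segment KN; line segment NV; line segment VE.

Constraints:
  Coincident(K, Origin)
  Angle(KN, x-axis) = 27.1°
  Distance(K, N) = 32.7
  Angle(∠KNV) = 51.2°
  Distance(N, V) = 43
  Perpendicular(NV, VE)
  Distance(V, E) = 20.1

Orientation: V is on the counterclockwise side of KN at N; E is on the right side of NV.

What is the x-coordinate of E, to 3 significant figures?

-1.93

K is at the origin; KN runs at 27.1° with length 32.7, so N = 32.7·(cos 27.1°, sin 27.1°) = (29.1, 14.9). ∠KNV = 51.2°, so NV runs at 27.1° + (180° − 51.2°) = 156° from the x-axis; with |NV| = 43.0, V = N + 43.0·(cos 156°, sin 156°) = (-10.1, 32.5). NV ⟂ VE; with |VE| = 20.1 on the right of NV, E = V + 20.1·(0.408, 0.913) = (-1.93, 50.8). So E.x = -1.93.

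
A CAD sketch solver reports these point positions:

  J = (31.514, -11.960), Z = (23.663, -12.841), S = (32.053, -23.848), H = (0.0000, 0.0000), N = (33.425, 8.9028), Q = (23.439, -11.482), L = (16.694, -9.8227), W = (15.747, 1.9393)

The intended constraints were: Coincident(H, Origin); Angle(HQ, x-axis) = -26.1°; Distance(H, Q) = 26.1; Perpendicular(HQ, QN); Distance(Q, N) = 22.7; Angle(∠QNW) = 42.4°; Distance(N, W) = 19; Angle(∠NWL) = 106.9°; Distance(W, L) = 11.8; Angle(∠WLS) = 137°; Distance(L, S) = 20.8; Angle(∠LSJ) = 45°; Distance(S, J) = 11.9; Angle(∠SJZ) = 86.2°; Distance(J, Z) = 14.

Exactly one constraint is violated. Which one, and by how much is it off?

Distance(J, Z) = 14 — off by 6.10.

H = (0.00, 0.00) ✓; HQ at -26.10° ✓; |HQ| = 26.10 ✓; ∠(HQ, QN) = 90.00° ✓; |QN| = 22.70 ✓; ∠QNW = 42.40° ✓; |NW| = 19.00 ✓; ∠NWL = 106.9° ✓; |WL| = 11.80 ✓; ∠WLS = 137.0° ✓; |LS| = 20.80 ✓; ∠LSJ = 45.00° ✓; |SJ| = 11.90 ✓; ∠SJZ = 86.19° ✓; |JZ| = 7.900 ✗.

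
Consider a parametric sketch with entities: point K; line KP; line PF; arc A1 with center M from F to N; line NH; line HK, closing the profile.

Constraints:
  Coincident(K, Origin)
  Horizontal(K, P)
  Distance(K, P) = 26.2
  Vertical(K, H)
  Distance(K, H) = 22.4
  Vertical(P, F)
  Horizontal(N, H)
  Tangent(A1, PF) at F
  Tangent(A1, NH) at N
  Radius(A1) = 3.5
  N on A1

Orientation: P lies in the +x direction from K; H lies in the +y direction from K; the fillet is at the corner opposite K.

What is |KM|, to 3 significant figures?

29.5

K and H share the same x with |KH| = 22.4 and H on the +y side, so H = (0.00, 22.4). The virtual corner opposite K is at (26.2, 22.4). A1 meets PF tangentially, so MF is at right angles to PF and tangency of A1 to NH means the radius MN is perpendicular to NH, with radius 3.5, so the center M sits 3.5 in from both sides at M = (22.7, 18.9). Then |KM| = |M − K| = 29.5.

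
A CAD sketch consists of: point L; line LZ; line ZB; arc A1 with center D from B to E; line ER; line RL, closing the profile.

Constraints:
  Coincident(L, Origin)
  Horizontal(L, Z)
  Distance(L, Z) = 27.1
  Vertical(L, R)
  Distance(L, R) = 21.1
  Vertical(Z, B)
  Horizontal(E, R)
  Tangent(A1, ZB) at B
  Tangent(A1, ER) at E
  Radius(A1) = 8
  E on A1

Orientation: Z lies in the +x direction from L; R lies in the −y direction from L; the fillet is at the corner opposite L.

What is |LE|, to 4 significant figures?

28.46

L is at the origin; L and Z share the same y with |LZ| = 27.1 and Z on the +x side, so Z = (27.10, 0.000). LR is vertical with |LR| = 21.1 and R on the −y side, so R = (0.000, -21.10). The virtual corner opposite L is at (27.10, -21.10). Since A1 is tangent to ZB there, DB ⟂ ZB and since A1 is tangent to ER there, DE ⟂ ER, with radius 8.0, so the center D sits 8.0 in from both sides at D = (19.10, -13.10). That places the tangent points at B = (27.10, -13.10) on ZB and E = (19.10, -21.10) on ER. Then |LE| = |E − L| = 28.46.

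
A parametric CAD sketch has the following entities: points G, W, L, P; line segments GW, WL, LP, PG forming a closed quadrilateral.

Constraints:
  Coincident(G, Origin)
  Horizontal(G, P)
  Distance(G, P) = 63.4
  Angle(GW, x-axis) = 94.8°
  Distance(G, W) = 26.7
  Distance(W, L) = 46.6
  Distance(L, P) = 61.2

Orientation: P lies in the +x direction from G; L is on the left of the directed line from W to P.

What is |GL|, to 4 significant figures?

64.75

G is at the origin; G and P share the same y with |GP| = 63.4 and P in +x, so P = (63.4, 0). GW runs at 94.8° with |GW| = 26.7, so W = (-2.234, 26.61). L is determined by |WL| = 46.6 and |LP| = 61.2 together: it lies at the intersection of circle(W, 46.6) and circle(P, 61.2). With |WP| = 70.82, the foot of the radical line on WP is 24.30 from W and the perpendicular offset is √(46.6² − 24.30²) = 39.76. Taking the left-of-WP solution: L = (35.22, 54.33).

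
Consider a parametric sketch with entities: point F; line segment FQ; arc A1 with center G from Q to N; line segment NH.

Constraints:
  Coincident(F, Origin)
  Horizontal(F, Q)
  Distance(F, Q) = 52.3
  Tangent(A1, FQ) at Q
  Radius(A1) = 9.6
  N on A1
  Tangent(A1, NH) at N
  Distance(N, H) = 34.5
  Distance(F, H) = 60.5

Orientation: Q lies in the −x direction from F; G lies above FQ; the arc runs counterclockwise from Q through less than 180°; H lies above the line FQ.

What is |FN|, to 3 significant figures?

43.7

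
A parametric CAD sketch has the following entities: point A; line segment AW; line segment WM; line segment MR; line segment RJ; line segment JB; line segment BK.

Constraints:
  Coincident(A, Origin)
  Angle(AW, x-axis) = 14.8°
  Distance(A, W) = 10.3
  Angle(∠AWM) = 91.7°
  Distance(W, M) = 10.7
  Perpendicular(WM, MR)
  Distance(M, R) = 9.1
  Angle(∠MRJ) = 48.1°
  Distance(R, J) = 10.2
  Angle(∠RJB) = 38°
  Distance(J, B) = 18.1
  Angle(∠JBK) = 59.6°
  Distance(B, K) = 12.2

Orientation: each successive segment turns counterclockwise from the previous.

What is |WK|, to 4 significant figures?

19.73

∠RJB = 38.0° gives JB at 107.0° from the x-axis; with |JB| = 18.1, B = (1.733, 22.45). ∠JBK = 59.6° gives BK at -132.6° from the x-axis; with |BK| = 12.2, K = (-6.525, 13.47). Then |WK| = |K − W| = 19.73.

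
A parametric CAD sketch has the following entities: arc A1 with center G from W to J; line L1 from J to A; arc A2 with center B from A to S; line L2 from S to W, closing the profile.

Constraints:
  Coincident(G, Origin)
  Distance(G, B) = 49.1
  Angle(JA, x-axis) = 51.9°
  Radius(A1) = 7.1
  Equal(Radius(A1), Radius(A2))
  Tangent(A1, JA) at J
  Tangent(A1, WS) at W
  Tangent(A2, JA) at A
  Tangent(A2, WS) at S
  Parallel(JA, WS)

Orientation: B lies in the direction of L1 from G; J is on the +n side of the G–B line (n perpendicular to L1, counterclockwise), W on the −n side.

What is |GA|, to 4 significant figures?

49.61

The slot axis is L1's direction at 51.9°, so u = (cos 51.9°, sin 51.9°) = (0.6170, 0.7869) and n = (−sin 51.9°, cos 51.9°) = (-0.7869, 0.6170). G is at the origin and B lies 49.1 along u from G, so B = 49.1·u = (30.30, 38.64). Tangency of A1 to both parallel lines with radius 7.1 puts J and W at G ± 7.1·n: J = (-5.587, 4.381), W = (5.587, -4.381). Equal radii place A and S the same way about B: A = B + 7.1·n = (24.71, 43.02), S = B − 7.1·n = (35.88, 34.26). Then |GA| = |A − G| = 49.61.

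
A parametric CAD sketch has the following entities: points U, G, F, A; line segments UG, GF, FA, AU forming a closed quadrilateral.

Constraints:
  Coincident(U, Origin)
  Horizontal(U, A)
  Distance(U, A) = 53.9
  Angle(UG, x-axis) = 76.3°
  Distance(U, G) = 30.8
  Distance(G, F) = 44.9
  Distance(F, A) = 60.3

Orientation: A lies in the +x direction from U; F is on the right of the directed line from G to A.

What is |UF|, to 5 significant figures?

14.165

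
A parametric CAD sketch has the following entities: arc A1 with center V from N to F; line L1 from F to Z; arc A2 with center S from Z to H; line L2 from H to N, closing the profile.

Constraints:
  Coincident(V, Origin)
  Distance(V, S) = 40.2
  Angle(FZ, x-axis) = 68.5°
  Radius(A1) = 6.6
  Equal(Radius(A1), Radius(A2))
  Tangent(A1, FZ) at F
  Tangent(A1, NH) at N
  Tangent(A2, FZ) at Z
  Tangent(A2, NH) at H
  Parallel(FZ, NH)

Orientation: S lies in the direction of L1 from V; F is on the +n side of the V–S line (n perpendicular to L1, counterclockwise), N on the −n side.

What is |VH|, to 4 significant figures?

40.74

The slot axis is L1's direction at 68.5°, so u = (cos 68.5°, sin 68.5°) = (0.3665, 0.9304) and n = (−sin 68.5°, cos 68.5°) = (-0.9304, 0.3665). V is at the origin and S lies 40.2 along u from V, so S = 40.2·u = (14.73, 37.40). Tangency of A1 to both parallel lines with radius 6.6 puts F and N at V ± 6.6·n: F = (-6.141, 2.419), N = (6.141, -2.419). Equal radii place Z and H the same way about S: Z = S + 6.6·n = (8.593, 39.82), H = S − 6.6·n = (20.87, 34.98). Then |VH| = |H − V| = 40.74.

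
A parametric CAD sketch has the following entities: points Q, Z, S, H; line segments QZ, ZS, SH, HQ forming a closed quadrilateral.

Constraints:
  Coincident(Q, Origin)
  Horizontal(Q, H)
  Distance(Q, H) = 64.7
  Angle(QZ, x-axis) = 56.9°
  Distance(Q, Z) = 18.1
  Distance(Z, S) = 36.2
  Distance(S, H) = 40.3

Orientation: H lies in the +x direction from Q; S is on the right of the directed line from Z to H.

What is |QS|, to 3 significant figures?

32.2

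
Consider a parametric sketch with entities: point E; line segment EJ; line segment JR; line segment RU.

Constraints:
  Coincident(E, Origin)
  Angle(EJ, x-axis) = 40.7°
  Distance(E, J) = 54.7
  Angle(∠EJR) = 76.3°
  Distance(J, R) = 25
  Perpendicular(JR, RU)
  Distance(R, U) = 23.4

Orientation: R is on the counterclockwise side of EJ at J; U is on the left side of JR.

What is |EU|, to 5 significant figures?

32.090

E is at the origin; EJ runs at 40.7° with length 54.7, so J = 54.7·(cos 40.7°, sin 40.7°) = (41.470, 35.670). ∠EJR = 76.3°, so JR runs at 40.7° + (180° − 76.3°) = 144.40° from the x-axis; with |JR| = 25.0, R = J + 25.0·(cos 144.40°, sin 144.40°) = (21.142, 50.223). JR is perpendicular to RU; with |RU| = 23.4 on the left of JR, U = R + 23.4·(-0.58212, -0.81310) = (7.5208, 31.196). Then |EU| = |U − E| = 32.090.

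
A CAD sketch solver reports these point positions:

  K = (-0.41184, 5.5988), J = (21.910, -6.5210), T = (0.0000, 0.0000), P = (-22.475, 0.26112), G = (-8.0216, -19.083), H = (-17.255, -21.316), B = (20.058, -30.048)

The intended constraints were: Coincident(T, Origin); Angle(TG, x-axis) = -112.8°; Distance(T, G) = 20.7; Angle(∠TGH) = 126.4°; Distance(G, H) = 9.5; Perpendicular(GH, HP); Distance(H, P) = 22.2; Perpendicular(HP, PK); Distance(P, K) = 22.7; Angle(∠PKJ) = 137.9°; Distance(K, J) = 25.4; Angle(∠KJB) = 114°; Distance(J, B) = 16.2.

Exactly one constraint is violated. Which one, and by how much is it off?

Distance(J, B) = 16.2 — off by 7.40.

T = (0.00, 0.00) ✓; TG at -112.8° ✓; |TG| = 20.70 ✓; ∠TGH = 126.4° ✓; |GH| = 9.500 ✓; ∠(GH, HP) = 90.00° ✓; |HP| = 22.20 ✓; ∠(HP, PK) = 90.00° ✓; |PK| = 22.70 ✓; ∠PKJ = 137.9° ✓; |KJ| = 25.40 ✓; ∠KJB = 114.0° ✓; |JB| = 23.60 ✗.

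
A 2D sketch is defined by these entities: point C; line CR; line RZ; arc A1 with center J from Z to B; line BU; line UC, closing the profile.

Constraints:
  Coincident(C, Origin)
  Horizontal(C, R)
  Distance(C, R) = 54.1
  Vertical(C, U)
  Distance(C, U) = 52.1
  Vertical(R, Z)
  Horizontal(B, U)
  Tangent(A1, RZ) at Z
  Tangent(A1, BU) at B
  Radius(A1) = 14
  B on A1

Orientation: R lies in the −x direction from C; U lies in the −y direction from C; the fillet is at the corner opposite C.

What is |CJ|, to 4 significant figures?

55.31

C is at the origin; C and R share the same y with |CR| = 54.1 and R on the −x side, so R = (-54.10, 0.000). C and U share the same x with |CU| = 52.1 and U on the −y side, so U = (0.000, -52.10). The virtual corner opposite C is at (-54.10, -52.10). The tangent condition forces JZ to be normal to RZ and since A1 is tangent to BU there, JB ⟂ BU, with radius 14.0, so the center J sits 14.0 in from both sides at J = (-40.10, -38.10). Then |CJ| = |J − C| = 55.31.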